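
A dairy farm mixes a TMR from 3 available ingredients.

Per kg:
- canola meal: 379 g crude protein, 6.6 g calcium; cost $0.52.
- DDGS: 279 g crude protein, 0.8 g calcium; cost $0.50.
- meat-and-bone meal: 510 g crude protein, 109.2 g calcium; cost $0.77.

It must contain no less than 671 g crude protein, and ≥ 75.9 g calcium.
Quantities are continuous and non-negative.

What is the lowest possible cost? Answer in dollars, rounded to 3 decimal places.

Let x1 = kg of canola meal, x2 = kg of DDGS, x3 = kg of meat-and-bone meal.
min 0.52x1 + 0.5x2 + 0.77x3 subject to:
  379x1 + 279x2 + 510x3 ≥ 671   (crude protein)
  6.6x1 + 0.8x2 + 109.2x3 ≥ 75.9   (calcium)
  x1, x2, x3 ≥ 0.
The cheapest feasible vertex uses only canola meal, meat-and-bone meal; DDGS is not used. There the crude protein and calcium constraints are tight.
So canola meal = 0.9091 kg, meat-and-bone meal = 0.6401 kg.
Hence cost = 0.52·0.9091 + 0.77·0.6401 = $0.96561.

$0.966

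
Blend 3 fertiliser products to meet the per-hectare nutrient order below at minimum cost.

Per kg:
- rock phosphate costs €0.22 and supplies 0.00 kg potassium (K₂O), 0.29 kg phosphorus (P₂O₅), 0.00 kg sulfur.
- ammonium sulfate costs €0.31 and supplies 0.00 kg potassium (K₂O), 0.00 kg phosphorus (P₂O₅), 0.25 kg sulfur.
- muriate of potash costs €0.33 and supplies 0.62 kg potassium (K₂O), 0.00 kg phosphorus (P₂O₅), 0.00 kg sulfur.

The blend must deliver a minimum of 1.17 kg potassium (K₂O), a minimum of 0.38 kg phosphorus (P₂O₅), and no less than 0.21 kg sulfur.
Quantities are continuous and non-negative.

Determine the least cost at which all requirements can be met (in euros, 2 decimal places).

Set it up as a linear program. Let x1 = kg of rock phosphate, x2 = kg of ammonium sulfate, x3 = kg of muriate of potash.
Minimize 0.22x1 + 0.31x2 + 0.33x3 s.t.:
  0.62x3 ≥ 1.17   (potassium (K₂O))
  0.29x1 ≥ 0.38   (phosphorus (P₂O₅))
  0.25x2 ≥ 0.21   (sulfur)
  x1, x2, x3 ≥ 0.
The optimal mix uses every input. There the potassium (K₂O), phosphorus (P₂O₅), sulfur constraints are tight.
So rock phosphate = 1.31 kg, ammonium sulfate = 0.84 kg, muriate of potash = 1.887 kg.
Total cost: 0.22·1.31 + 0.31·0.84 + 0.33·1.887 = 1.1713.

€1.17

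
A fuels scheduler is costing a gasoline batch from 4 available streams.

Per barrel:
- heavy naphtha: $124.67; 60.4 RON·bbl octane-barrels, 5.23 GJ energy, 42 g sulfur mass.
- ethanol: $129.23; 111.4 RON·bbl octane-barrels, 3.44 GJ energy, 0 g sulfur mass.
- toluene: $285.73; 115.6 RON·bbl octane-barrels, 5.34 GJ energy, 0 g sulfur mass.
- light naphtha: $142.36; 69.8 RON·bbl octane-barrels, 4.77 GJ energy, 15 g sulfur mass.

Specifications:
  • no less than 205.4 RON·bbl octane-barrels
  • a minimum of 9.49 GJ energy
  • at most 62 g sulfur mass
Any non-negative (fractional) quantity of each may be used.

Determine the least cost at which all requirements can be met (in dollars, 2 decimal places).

$289.35

Let x1 = barrels of heavy naphtha, x2 = barrels of ethanol, x3 = barrels of toluene, x4 = barrels of light naphtha.
Minimise 124.67x1 + 129.23x2 + 285.73x3 + 142.36x4 with:
  60.4x1 + 111.4x2 + 115.6x3 + 69.8x4 ≥ 205.4   (octane-barrels)
  5.23x1 + 3.44x2 + 5.34x3 + 4.77x4 ≥ 9.49   (energy)
  42x1 + 15x4 ≤ 62   (sulfur mass)
  x1, x2, x3, x4 ≥ 0.
The optimal basis is {heavy naphtha, ethanol}; toluene, light naphtha drop out. The octane-barrels and energy requirements are met with equality.
So heavy naphtha = 0.93534 barrels, ethanol = 1.3367 barrels.
Cost = 124.67·0.93534 + 129.23·1.3367 = 289.3506.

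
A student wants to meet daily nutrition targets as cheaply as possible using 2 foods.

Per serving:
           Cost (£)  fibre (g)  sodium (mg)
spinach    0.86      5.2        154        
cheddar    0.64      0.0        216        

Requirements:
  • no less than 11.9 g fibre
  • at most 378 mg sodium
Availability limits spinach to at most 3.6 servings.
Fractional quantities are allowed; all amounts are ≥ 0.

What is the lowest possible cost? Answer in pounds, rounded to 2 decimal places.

Treat it as an LP. Let x1 = servings of spinach, x2 = servings of cheddar.
Minimise 0.86x1 + 0.64x2 with:
  5.2x1 ≥ 11.9   (fibre)
  154x1 + 216x2 ≤ 378   (sodium)
  x1 ≤ 3.6
  x1, x2 ≥ 0.
The minimum-cost mix takes nothing from cheddar — only spinach. Binding constraint: fibre.
That vertex is x1 = 2.288.
Cost = 0.86·2.288 = 1.9677.

£1.97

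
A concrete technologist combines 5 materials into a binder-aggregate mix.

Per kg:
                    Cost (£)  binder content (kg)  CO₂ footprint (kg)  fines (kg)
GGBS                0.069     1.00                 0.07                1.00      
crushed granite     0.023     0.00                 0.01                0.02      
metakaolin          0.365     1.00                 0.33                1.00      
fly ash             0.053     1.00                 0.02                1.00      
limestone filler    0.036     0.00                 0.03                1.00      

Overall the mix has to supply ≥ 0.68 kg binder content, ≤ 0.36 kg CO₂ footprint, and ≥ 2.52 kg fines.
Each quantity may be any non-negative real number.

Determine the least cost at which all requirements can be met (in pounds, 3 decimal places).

£0.102

Let x1 = kg of GGBS, x2 = kg of crushed granite, x3 = kg of metakaolin, x4 = kg of fly ash, x5 = kg of limestone filler.
min 0.069x1 + 0.023x2 + 0.365x3 + 0.053x4 + 0.036x5 subject to:
  1x1 + 1x3 + 1x4 ≥ 0.68   (binder content)
  0.07x1 + 0.01x2 + 0.33x3 + 0.02x4 + 0.03x5 ≤ 0.36   (CO₂ footprint)
  1x1 + 0.02x2 + 1x3 + 1x4 + 1x5 ≥ 2.52   (fines)
  x1, x2, x3, x4, x5 ≥ 0.
The optimal basis is {fly ash, limestone filler}; GGBS, crushed granite, metakaolin drop out. There the binder content and fines constraints are tight.
So fly ash = 0.68 kg, limestone filler = 1.84 kg.
Total cost: 0.053·0.68 + 0.036·1.84 = 0.10228.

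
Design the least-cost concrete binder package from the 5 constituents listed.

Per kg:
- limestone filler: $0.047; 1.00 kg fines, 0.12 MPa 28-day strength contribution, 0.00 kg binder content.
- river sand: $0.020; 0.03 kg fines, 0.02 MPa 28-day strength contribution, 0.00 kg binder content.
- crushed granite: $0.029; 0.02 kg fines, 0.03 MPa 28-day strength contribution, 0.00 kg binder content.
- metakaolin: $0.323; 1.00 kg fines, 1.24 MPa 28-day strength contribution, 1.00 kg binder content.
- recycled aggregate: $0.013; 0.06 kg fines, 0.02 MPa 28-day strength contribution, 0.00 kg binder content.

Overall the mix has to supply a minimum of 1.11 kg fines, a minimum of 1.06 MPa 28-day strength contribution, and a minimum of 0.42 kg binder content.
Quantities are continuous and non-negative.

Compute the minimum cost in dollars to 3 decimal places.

$0.281

Set it up as a linear program. Let x1 = kg of limestone filler, x2 = kg of river sand, x3 = kg of crushed granite, x4 = kg of metakaolin, x5 = kg of recycled aggregate.
Minimise 0.047x1 + 0.02x2 + 0.029x3 + 0.323x4 + 0.013x5 s.t.:
  1x1 + 0.03x2 + 0.02x3 + 1x4 + 0.06x5 ≥ 1.11   (fines)
  0.12x1 + 0.02x2 + 0.03x3 + 1.24x4 + 0.02x5 ≥ 1.06   (28-day strength contribution)
  1x4 ≥ 0.42   (binder content)
  x1, x2, x3, x4, x5 ≥ 0.
The cheapest feasible vertex uses only limestone filler, metakaolin; river sand, crushed granite, recycled aggregate are not used. Binding constraints: fines and 28-day strength contribution.
So limestone filler = 0.2825 kg, metakaolin = 0.8275 kg.
Objective = 0.047·0.2825 + 0.323·0.8275 = 0.28056.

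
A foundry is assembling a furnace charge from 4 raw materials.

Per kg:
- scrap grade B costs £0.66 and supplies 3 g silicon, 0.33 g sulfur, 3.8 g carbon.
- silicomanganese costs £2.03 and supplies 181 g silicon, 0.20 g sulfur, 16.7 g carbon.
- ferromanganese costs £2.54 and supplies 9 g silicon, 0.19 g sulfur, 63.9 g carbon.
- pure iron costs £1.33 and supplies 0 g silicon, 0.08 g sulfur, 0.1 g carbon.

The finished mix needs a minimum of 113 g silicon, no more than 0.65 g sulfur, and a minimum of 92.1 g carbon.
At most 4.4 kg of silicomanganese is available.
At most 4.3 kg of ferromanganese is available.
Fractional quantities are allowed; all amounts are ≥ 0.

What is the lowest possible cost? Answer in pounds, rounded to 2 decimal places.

£4.43

Let x1 = kg of scrap grade B, x2 = kg of silicomanganese, x3 = kg of ferromanganese, x4 = kg of pure iron.
min 0.66x1 + 2.03x2 + 2.54x3 + 1.33x4 s.t.:
  3x1 + 181x2 + 9x3 ≥ 113   (silicon)
  0.33x1 + 0.2x2 + 0.19x3 + 0.08x4 ≤ 0.65   (sulfur)
  3.8x1 + 16.7x2 + 63.9x3 + 0.1x4 ≥ 92.1   (carbon)
  x2 ≤ 4.4
  x3 ≤ 4.3
  x1, x2, x3, x4 ≥ 0.
The minimum-cost mix takes nothing from scrap grade B, pure iron — only silicomanganese, ferromanganese. There the silicon and carbon constraints are tight.
That vertex is x2 = 0.5599, x3 = 1.295.
Cost = 2.03·0.5599 + 2.54·1.295 = 4.4259.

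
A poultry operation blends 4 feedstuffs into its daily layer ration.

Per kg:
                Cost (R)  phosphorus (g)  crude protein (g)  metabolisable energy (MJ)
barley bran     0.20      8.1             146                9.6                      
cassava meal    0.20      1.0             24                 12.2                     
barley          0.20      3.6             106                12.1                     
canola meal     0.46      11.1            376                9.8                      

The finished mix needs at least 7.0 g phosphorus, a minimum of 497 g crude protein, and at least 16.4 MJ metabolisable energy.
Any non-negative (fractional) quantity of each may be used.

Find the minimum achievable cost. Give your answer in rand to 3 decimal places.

R0.621

Let x1 = kg of barley bran, x2 = kg of cassava meal, x3 = kg of barley, x4 = kg of canola meal.
Minimize 0.2x1 + 0.2x2 + 0.2x3 + 0.46x4 s.t.:
  8.1x1 + 1x2 + 3.6x3 + 11.1x4 ≥ 7   (phosphorus)
  146x1 + 24x2 + 106x3 + 376x4 ≥ 497   (crude protein)
  9.6x1 + 12.2x2 + 12.1x3 + 9.8x4 ≥ 16.4   (metabolisable energy)
  x1, x2, x3, x4 ≥ 0.
The minimum-cost mix takes nothing from cassava meal, barley — only barley bran, canola meal. Binding constraints: crude protein and metabolisable energy.
Solving gives x1 = 0.5947, x4 = 1.091.
Objective = 0.2·0.5947 + 0.46·1.091 = 0.62080.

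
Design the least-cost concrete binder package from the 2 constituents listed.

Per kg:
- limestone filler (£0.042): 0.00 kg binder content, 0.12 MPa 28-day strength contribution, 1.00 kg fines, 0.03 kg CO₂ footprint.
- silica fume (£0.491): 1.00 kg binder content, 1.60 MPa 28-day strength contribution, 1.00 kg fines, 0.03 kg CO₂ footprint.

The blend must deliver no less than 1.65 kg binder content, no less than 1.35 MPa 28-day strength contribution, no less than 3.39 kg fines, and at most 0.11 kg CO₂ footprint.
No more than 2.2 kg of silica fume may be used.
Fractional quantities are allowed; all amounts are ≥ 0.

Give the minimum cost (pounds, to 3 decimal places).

Let x1 = kg of limestone filler, x2 = kg of silica fume.
Minimise 0.042x1 + 0.491x2 with:
  1x2 ≥ 1.65   (binder content)
  0.12x1 + 1.6x2 ≥ 1.35   (28-day strength contribution)
  1x1 + 1x2 ≥ 3.39   (fines)
  0.03x1 + 0.03x2 ≤ 0.11   (CO₂ footprint)
  x2 ≤ 2.2
  x1, x2 ≥ 0.
Both inputs are positive at the optimum. The binder content and fines requirements are met with equality.
Optimal quantities: limestone filler = 1.74 kg, silica fume = 1.65 kg.
Total cost: 0.042·1.74 + 0.491·1.65 = 0.88323.

£0.883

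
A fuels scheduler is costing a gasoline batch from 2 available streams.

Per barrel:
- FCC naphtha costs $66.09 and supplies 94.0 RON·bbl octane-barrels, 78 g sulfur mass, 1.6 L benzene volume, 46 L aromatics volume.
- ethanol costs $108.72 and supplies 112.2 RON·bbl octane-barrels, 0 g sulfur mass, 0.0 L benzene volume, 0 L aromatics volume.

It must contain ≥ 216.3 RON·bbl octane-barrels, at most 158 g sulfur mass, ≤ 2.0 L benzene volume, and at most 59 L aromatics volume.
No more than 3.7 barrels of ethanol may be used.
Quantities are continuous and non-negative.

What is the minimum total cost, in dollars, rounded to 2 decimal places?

$178.35

Treat it as an LP. Let x1 = barrels of FCC naphtha, x2 = barrels of ethanol.
Minimise 66.09x1 + 108.72x2 with:
  94x1 + 112.2x2 ≥ 216.3   (octane-barrels)
  78x1 ≤ 158   (sulfur mass)
  1.6x1 ≤ 2   (benzene volume)
  46x1 ≤ 59   (aromatics volume)
  x2 ≤ 3.7
  x1, x2 ≥ 0.
Both inputs are positive at the optimum. There the octane-barrels and benzene volume constraints are tight.
Optimal quantities: FCC naphtha = 1.25 barrels, ethanol = 0.8806 barrels.
Cost = 66.09·1.25 + 108.72·0.8806 = 178.3513.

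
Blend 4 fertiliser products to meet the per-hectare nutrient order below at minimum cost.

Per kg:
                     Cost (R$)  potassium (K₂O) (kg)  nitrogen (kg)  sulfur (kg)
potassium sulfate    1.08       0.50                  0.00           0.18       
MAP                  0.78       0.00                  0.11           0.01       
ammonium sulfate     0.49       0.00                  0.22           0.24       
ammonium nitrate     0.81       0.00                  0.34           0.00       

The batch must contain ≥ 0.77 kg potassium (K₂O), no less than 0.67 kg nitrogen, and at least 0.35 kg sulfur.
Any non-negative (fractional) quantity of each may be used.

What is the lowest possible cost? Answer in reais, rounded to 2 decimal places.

Treat it as an LP. Let x1 = kg of potassium sulfate, x2 = kg of MAP, x3 = kg of ammonium sulfate, x4 = kg of ammonium nitrate.
min 1.08x1 + 0.78x2 + 0.49x3 + 0.81x4 with:
  0.5x1 ≥ 0.77   (potassium (K₂O))
  0.11x2 + 0.22x3 + 0.34x4 ≥ 0.67   (nitrogen)
  0.18x1 + 0.01x2 + 0.24x3 ≥ 0.35   (sulfur)
  x1, x2, x3, x4 ≥ 0.
The minimum-cost mix takes nothing from MAP, ammonium nitrate — only potassium sulfate, ammonium sulfate. There the potassium (K₂O) and nitrogen constraints are tight.
That vertex is x1 = 1.54, x3 = 3.045.
Objective = 1.08·1.54 + 0.49·3.045 = 3.1553.

R$3.16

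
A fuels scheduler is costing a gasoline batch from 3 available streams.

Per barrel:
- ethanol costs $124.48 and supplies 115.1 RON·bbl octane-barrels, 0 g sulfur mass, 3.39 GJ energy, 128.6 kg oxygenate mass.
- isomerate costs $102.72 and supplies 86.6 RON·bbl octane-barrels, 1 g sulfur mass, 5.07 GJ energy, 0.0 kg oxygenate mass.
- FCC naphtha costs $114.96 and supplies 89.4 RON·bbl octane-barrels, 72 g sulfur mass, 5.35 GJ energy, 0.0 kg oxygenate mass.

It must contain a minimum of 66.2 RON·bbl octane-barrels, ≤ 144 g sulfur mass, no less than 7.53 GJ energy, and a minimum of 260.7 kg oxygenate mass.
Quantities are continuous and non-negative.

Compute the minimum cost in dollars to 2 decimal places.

This is a linear program. Let x1 = barrels of ethanol, x2 = barrels of isomerate, x3 = barrels of FCC naphtha.
min 124.48x1 + 102.72x2 + 114.96x3 s.t.:
  115.1x1 + 86.6x2 + 89.4x3 ≥ 66.2   (octane-barrels)
  1x2 + 72x3 ≤ 144   (sulfur mass)
  3.39x1 + 5.07x2 + 5.35x3 ≥ 7.53   (energy)
  128.6x1 ≥ 260.7   (oxygenate mass)
  x1, x2, x3 ≥ 0.
The optimal basis is {ethanol, isomerate}; FCC naphtha drops out. Binding constraints: energy and oxygenate mass.
Optimal quantities: ethanol = 2.0272 barrels, isomerate = 0.12973 barrels.
Cost = 124.48·2.0272 + 102.72·0.12973 = 265.6717.

$265.67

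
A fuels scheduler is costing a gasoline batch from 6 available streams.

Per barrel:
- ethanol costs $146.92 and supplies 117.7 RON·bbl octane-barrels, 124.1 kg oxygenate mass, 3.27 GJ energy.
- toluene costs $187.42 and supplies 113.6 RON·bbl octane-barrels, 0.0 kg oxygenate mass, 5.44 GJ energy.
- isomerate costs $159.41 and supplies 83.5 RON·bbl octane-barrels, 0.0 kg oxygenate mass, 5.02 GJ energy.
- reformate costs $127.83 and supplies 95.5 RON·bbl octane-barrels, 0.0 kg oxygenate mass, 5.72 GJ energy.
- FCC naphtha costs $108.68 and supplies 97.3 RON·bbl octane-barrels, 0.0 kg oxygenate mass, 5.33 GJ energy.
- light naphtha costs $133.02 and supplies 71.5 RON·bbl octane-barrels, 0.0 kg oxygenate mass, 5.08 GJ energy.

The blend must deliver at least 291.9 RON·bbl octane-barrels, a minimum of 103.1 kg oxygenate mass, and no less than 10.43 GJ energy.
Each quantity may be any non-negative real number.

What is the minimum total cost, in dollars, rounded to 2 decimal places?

Let x1 = barrels of ethanol, x2 = barrels of toluene, x3 = barrels of isomerate, x4 = barrels of reformate, x5 = barrels of FCC naphtha, x6 = barrels of light naphtha.
Minimize 146.92x1 + 187.42x2 + 159.41x3 + 127.83x4 + 108.68x5 + 133.02x6 with:
  117.7x1 + 113.6x2 + 83.5x3 + 95.5x4 + 97.3x5 + 71.5x6 ≥ 291.9   (octane-barrels)
  124.1x1 ≥ 103.1   (oxygenate mass)
  3.27x1 + 5.44x2 + 5.02x3 + 5.72x4 + 5.33x5 + 5.08x6 ≥ 10.43   (energy)
  x1, x2, x3, x4, x5, x6 ≥ 0.
The optimal basis is {ethanol, FCC naphtha}; toluene, isomerate, reformate, light naphtha drop out. There the octane-barrels and oxygenate mass constraints are tight.
That vertex is x1 = 0.8308, x5 = 1.995.
Total cost: 146.92·0.8308 + 108.68·1.995 = 338.8777.

$338.88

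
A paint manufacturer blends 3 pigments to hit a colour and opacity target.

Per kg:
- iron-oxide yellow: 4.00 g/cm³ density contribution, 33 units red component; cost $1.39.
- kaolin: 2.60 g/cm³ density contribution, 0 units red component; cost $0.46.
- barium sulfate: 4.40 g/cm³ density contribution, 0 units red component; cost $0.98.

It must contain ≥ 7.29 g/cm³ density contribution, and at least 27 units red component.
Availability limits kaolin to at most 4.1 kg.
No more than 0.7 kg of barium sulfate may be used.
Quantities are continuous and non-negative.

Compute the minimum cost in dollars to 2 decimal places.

Set it up as a linear program. Let x1 = kg of iron-oxide yellow, x2 = kg of kaolin, x3 = kg of barium sulfate.
Minimise 1.39x1 + 0.46x2 + 0.98x3 subject to:
  4x1 + 2.6x2 + 4.4x3 ≥ 7.29   (density contribution)
  33x1 ≥ 27   (red component)
  x2 ≤ 4.1
  x3 ≤ 0.7
  x1, x2, x3 ≥ 0.
The cheapest feasible vertex uses only iron-oxide yellow, kaolin; barium sulfate is not used. The density contribution and red component requirements are met with equality.
Solving gives x1 = 0.8182, x2 = 1.545.
Hence cost = 1.39·0.8182 + 0.46·1.545 = $1.8480.

$1.85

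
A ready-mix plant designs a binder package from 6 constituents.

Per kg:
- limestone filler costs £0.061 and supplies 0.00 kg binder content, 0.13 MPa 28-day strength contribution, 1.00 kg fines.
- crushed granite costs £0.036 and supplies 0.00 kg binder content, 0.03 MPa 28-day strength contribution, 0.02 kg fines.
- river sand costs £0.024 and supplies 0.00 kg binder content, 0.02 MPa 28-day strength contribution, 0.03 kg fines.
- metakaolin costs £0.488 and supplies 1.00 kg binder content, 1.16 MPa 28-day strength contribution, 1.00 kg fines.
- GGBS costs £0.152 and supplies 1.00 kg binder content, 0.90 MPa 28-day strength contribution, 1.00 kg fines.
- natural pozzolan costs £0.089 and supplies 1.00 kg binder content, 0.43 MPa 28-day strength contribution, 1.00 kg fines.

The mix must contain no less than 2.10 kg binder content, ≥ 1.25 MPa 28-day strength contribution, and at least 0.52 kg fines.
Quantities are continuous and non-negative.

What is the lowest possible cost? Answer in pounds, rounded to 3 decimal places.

£0.233

Let x1 = kg of limestone filler, x2 = kg of crushed granite, x3 = kg of river sand, x4 = kg of metakaolin, x5 = kg of GGBS, x6 = kg of natural pozzolan.
Minimize 0.061x1 + 0.036x2 + 0.024x3 + 0.488x4 + 0.152x5 + 0.089x6 s.t.:
  1x4 + 1x5 + 1x6 ≥ 2.1   (binder content)
  0.13x1 + 0.03x2 + 0.02x3 + 1.16x4 + 0.9x5 + 0.43x6 ≥ 1.25   (28-day strength contribution)
  1x1 + 0.02x2 + 0.03x3 + 1x4 + 1x5 + 1x6 ≥ 0.52   (fines)
  x1, x2, x3, x4, x5, x6 ≥ 0.
The cheapest feasible vertex uses only GGBS, natural pozzolan; limestone filler, crushed granite, river sand, metakaolin are not used. Binding constraints: binder content and 28-day strength contribution.
Optimal quantities: GGBS = 0.7383 kg, natural pozzolan = 1.362 kg.
Objective = 0.152·0.7383 + 0.089·1.362 = 0.23344.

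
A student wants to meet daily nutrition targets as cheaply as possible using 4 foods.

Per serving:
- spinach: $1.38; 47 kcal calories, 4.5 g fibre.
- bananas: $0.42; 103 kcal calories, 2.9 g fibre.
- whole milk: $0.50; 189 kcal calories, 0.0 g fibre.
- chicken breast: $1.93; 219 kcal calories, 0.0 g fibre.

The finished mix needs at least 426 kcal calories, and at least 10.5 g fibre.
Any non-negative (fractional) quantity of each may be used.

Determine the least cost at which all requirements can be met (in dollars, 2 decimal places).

Treat it as an LP. Let x1 = servings of spinach, x2 = servings of bananas, x3 = servings of whole milk, x4 = servings of chicken breast.
Minimize 1.38x1 + 0.42x2 + 0.5x3 + 1.93x4 subject to:
  47x1 + 103x2 + 189x3 + 219x4 ≥ 426   (calories)
  4.5x1 + 2.9x2 ≥ 10.5   (fibre)
  x1, x2, x3, x4 ≥ 0.
The optimal basis is {bananas, whole milk}; spinach, chicken breast drop out. There the calories and fibre constraints are tight.
Optimal quantities: bananas = 3.621 servings, whole milk = 0.2808 servings.
Total cost: 0.42·3.621 + 0.5·0.2808 = 1.6612.

$1.66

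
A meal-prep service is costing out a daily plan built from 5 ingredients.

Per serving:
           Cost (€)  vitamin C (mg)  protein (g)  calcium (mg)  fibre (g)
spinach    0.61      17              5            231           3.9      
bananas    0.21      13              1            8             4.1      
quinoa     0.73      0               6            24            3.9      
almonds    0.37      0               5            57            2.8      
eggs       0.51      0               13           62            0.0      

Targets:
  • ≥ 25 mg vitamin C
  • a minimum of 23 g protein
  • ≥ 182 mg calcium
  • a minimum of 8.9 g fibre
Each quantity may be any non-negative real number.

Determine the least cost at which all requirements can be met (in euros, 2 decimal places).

Let x1 = servings of spinach, x2 = servings of bananas, x3 = servings of quinoa, x4 = servings of almonds, x5 = servings of eggs.
Minimise 0.61x1 + 0.21x2 + 0.73x3 + 0.37x4 + 0.51x5 subject to:
  17x1 + 13x2 ≥ 25   (vitamin C)
  5x1 + 1x2 + 6x3 + 5x4 + 13x5 ≥ 23   (protein)
  231x1 + 8x2 + 24x3 + 57x4 + 62x5 ≥ 182   (calcium)
  3.9x1 + 4.1x2 + 3.9x3 + 2.8x4 ≥ 8.9   (fibre)
  x1, x2, x3, x4, x5 ≥ 0.
The minimum-cost mix takes nothing from quinoa, almonds — only spinach, bananas, eggs. The protein, calcium, fibre requirements are met with equality.
That vertex is x1 = 0.3199, x2 = 1.866, x5 = 1.503.
Hence cost = 0.61·0.3199 + 0.21·1.866 + 0.51·1.503 = €1.3535.

€1.35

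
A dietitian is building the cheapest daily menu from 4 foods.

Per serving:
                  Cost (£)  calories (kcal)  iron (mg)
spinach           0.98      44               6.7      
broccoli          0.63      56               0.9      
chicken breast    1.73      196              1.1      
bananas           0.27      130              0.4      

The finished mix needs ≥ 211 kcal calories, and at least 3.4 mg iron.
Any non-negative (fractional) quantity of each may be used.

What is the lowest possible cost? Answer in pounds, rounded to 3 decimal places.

£0.811

Treat it as an LP. Let x1 = servings of spinach, x2 = servings of broccoli, x3 = servings of chicken breast, x4 = servings of bananas.
Minimize 0.98x1 + 0.63x2 + 1.73x3 + 0.27x4 s.t.:
  44x1 + 56x2 + 196x3 + 130x4 ≥ 211   (calories)
  6.7x1 + 0.9x2 + 1.1x3 + 0.4x4 ≥ 3.4   (iron)
  x1, x2, x3, x4 ≥ 0.
The minimum-cost mix takes nothing from broccoli, chicken breast — only spinach, bananas. The calories and iron requirements are met with equality.
So spinach = 0.41903 servings, bananas = 1.4813 servings.
Cost = 0.98·0.41903 + 0.27·1.4813 = 0.81060.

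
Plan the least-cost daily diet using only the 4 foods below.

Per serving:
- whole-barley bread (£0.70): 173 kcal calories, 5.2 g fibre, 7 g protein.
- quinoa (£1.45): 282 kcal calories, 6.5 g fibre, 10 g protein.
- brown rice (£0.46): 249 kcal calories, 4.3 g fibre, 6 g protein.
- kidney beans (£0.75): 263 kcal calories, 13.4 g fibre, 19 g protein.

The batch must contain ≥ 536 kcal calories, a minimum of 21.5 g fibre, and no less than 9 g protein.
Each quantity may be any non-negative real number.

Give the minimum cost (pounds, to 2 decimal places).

This is a linear program. Let x1 = servings of whole-barley bread, x2 = servings of quinoa, x3 = servings of brown rice, x4 = servings of kidney beans.
Minimize 0.7x1 + 1.45x2 + 0.46x3 + 0.75x4 subject to:
  173x1 + 282x2 + 249x3 + 263x4 ≥ 536   (calories)
  5.2x1 + 6.5x2 + 4.3x3 + 13.4x4 ≥ 21.5   (fibre)
  7x1 + 10x2 + 6x3 + 19x4 ≥ 9   (protein)
  x1, x2, x3, x4 ≥ 0.
The optimal basis is {brown rice, kidney beans}; whole-barley bread, quinoa drop out. Binding constraints: calories and fibre.
Optimal quantities: brown rice = 0.6927 servings, kidney beans = 1.382 servings.
Objective = 0.46·0.6927 + 0.75·1.382 = 1.3551.

£1.36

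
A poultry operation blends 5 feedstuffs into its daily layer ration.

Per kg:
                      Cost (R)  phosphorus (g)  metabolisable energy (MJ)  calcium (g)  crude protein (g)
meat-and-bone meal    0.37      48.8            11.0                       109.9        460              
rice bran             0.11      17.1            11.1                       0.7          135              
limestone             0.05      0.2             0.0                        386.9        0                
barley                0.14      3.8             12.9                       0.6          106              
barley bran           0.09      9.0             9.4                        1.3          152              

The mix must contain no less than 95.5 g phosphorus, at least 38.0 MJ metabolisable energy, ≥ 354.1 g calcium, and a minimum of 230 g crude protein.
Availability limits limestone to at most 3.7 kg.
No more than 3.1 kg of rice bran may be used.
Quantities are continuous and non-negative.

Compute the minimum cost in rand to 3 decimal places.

This is a linear program. Let x1 = kg of meat-and-bone meal, x2 = kg of rice bran, x3 = kg of limestone, x4 = kg of barley, x5 = kg of barley bran.
Minimise 0.37x1 + 0.11x2 + 0.05x3 + 0.14x4 + 0.09x5 s.t.:
  48.8x1 + 17.1x2 + 0.2x3 + 3.8x4 + 9x5 ≥ 95.5   (phosphorus)
  11x1 + 11.1x2 + 12.9x4 + 9.4x5 ≥ 38   (metabolisable energy)
  109.9x1 + 0.7x2 + 386.9x3 + 0.6x4 + 1.3x5 ≥ 354.1   (calcium)
  460x1 + 135x2 + 106x4 + 152x5 ≥ 230   (crude protein)
  x3 ≤ 3.7
  x2 ≤ 3.1
  x1, x2, x3, x4, x5 ≥ 0.
The optimal basis is {meat-and-bone meal, rice bran, limestone}; barley, barley bran drop out. Binding constraints: phosphorus, calcium, the rice bran cap.
That vertex is x1 = 0.868, x2 = 3.1, x3 = 0.6631.
Cost = 0.37·0.868 + 0.11·3.1 + 0.05·0.6631 = 0.69532.

R0.695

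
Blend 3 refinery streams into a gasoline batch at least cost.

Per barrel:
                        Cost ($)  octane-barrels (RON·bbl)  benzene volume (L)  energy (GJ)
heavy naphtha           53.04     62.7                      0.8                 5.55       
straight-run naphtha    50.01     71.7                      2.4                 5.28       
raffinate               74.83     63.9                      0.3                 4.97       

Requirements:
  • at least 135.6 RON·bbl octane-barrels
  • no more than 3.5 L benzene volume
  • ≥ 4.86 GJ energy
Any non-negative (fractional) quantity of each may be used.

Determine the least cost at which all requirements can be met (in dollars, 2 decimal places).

$102.02

Let x1 = barrels of heavy naphtha, x2 = barrels of straight-run naphtha, x3 = barrels of raffinate.
Minimise 53.04x1 + 50.01x2 + 74.83x3 subject to:
  62.7x1 + 71.7x2 + 63.9x3 ≥ 135.6   (octane-barrels)
  0.8x1 + 2.4x2 + 0.3x3 ≤ 3.5   (benzene volume)
  5.55x1 + 5.28x2 + 4.97x3 ≥ 4.86   (energy)
  x1, x2, x3 ≥ 0.
The minimum-cost mix takes nothing from raffinate — only heavy naphtha, straight-run naphtha. Binding constraints: octane-barrels and benzene volume.
Solving gives x1 = 0.7999356, x2 = 1.191688.
Hence cost = 53.04·0.7999356 + 50.01·1.191688 = $102.0249.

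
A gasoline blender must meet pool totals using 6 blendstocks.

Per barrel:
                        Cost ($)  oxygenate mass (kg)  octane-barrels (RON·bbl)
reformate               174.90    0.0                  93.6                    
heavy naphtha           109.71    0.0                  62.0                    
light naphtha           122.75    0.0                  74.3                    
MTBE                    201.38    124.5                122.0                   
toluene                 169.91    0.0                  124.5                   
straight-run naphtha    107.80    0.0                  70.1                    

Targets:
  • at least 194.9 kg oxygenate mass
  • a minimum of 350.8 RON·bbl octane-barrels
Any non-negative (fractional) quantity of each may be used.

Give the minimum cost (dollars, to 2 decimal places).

Let x1 = barrels of reformate, x2 = barrels of heavy naphtha, x3 = barrels of light naphtha, x4 = barrels of MTBE, x5 = barrels of toluene, x6 = barrels of straight-run naphtha.
Minimize 174.9x1 + 109.71x2 + 122.75x3 + 201.38x4 + 169.91x5 + 107.8x6 subject to:
  124.5x4 ≥ 194.9   (oxygenate mass)
  93.6x1 + 62x2 + 74.3x3 + 122x4 + 124.5x5 + 70.1x6 ≥ 350.8   (octane-barrels)
  x1, x2, x3, x4, x5, x6 ≥ 0.
The minimum-cost mix takes nothing from reformate, heavy naphtha, light naphtha, straight-run naphtha — only MTBE, toluene. Binding constraints: oxygenate mass and octane-barrels.
Optimal quantities: MTBE = 1.5655 barrels, toluene = 1.2836 barrels.
Cost = 201.38·1.5655 + 169.91·1.2836 = 533.3569.

$533.36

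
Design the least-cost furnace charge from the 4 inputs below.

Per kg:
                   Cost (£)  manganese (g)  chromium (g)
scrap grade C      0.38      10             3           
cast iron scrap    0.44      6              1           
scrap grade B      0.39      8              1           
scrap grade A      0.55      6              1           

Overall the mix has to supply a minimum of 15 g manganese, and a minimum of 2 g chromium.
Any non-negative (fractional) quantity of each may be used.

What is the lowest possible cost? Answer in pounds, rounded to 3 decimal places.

Let x1 = kg of scrap grade C, x2 = kg of cast iron scrap, x3 = kg of scrap grade B, x4 = kg of scrap grade A.
Minimise 0.38x1 + 0.44x2 + 0.39x3 + 0.55x4 s.t.:
  10x1 + 6x2 + 8x3 + 6x4 ≥ 15   (manganese)
  3x1 + 1x2 + 1x3 + 1x4 ≥ 2   (chromium)
  x1, x2, x3, x4 ≥ 0.
The cheapest feasible vertex uses only scrap grade C; cast iron scrap, scrap grade B, scrap grade A are not used. There the manganese constraint is tight.
So scrap grade C = 1.5 kg.
Objective = 0.38·1.5 = 0.57000.

£0.570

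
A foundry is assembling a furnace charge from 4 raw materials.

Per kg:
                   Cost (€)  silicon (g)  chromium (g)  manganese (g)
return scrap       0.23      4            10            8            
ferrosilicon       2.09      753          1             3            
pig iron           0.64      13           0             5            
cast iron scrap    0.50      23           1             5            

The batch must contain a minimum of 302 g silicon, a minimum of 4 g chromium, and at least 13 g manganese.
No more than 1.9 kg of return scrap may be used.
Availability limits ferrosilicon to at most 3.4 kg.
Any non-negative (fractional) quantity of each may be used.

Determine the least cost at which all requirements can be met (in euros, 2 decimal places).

Let x1 = kg of return scrap, x2 = kg of ferrosilicon, x3 = kg of pig iron, x4 = kg of cast iron scrap.
Minimize 0.23x1 + 2.09x2 + 0.64x3 + 0.5x4 subject to:
  4x1 + 753x2 + 13x3 + 23x4 ≥ 302   (silicon)
  10x1 + 1x2 + 1x4 ≥ 4   (chromium)
  8x1 + 3x2 + 5x3 + 5x4 ≥ 13   (manganese)
  x1 ≤ 1.9
  x2 ≤ 3.4
  x1, x2, x3, x4 ≥ 0.
At the optimum only return scrap, ferrosilicon are positive (pig iron, cast iron scrap = 0). The silicon and manganese requirements are met with equality.
That vertex is x1 = 1.478, x2 = 0.3932.
Hence cost = 0.23·1.478 + 2.09·0.3932 = €1.1617.

€1.16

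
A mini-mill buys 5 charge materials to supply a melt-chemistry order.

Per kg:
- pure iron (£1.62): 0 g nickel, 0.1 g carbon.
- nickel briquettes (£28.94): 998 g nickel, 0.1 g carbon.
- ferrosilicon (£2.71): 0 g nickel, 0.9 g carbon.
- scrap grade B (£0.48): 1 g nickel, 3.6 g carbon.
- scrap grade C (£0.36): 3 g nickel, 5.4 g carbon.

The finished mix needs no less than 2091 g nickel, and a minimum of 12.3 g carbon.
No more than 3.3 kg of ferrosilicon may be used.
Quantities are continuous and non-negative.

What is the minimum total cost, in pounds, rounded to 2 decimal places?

Set it up as a linear program. Let x1 = kg of pure iron, x2 = kg of nickel briquettes, x3 = kg of ferrosilicon, x4 = kg of scrap grade B, x5 = kg of scrap grade C.
min 1.62x1 + 28.94x2 + 2.71x3 + 0.48x4 + 0.36x5 s.t.:
  998x2 + 1x4 + 3x5 ≥ 2091   (nickel)
  0.1x1 + 0.1x2 + 0.9x3 + 3.6x4 + 5.4x5 ≥ 12.3   (carbon)
  x3 ≤ 3.3
  x1, x2, x3, x4, x5 ≥ 0.
The optimal basis is {nickel briquettes, scrap grade C}; pure iron, ferrosilicon, scrap grade B drop out. Binding constraints: nickel and carbon.
Optimal quantities: nickel briquettes = 2.0885 kg, scrap grade C = 2.2391 kg.
Objective = 28.94·2.0885 + 0.36·2.2391 = 61.2473.

£61.25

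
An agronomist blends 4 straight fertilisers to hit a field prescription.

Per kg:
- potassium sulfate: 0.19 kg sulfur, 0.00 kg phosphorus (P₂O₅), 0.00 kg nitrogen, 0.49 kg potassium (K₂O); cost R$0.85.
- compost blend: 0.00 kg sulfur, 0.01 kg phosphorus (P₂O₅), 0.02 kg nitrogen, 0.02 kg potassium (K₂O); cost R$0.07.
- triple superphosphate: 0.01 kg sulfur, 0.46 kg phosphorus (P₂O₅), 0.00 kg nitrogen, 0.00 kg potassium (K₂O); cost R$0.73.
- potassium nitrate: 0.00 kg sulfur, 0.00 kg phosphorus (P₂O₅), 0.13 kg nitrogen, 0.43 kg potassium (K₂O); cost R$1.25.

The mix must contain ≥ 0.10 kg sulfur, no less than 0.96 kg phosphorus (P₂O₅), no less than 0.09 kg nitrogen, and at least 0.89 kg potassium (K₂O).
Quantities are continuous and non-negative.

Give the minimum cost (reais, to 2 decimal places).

Treat it as an LP. Let x1 = kg of potassium sulfate, x2 = kg of compost blend, x3 = kg of triple superphosphate, x4 = kg of potassium nitrate.
Minimize 0.85x1 + 0.07x2 + 0.73x3 + 1.25x4 with:
  0.19x1 + 0.01x3 ≥ 0.1   (sulfur)
  0.01x2 + 0.46x3 ≥ 0.96   (phosphorus (P₂O₅))
  0.02x2 + 0.13x4 ≥ 0.09   (nitrogen)
  0.49x1 + 0.02x2 + 0.43x4 ≥ 0.89   (potassium (K₂O))
  x1, x2, x3, x4 ≥ 0.
At the optimum only potassium sulfate, compost blend, triple superphosphate are positive (potassium nitrate = 0). Binding constraints: phosphorus (P₂O₅), nitrogen, potassium (K₂O).
So potassium sulfate = 1.6327 kg, compost blend = 4.5 kg, triple superphosphate = 1.9891 kg.
Hence cost = 0.85·1.6327 + 0.07·4.5 + 0.73·1.9891 = R$3.1548.

R$3.15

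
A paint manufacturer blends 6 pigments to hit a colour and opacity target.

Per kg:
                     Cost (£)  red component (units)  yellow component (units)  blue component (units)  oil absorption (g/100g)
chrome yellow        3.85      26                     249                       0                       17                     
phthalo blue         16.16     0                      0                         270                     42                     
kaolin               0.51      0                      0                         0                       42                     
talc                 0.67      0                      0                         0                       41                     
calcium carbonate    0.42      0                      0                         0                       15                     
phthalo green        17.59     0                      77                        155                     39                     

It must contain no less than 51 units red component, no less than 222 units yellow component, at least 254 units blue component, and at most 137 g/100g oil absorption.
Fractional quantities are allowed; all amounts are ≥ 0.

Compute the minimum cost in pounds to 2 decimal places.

This is a linear program. Let x1 = kg of chrome yellow, x2 = kg of phthalo blue, x3 = kg of kaolin, x4 = kg of talc, x5 = kg of calcium carbonate, x6 = kg of phthalo green.
Minimize 3.85x1 + 16.16x2 + 0.51x3 + 0.67x4 + 0.42x5 + 17.59x6 s.t.:
  26x1 ≥ 51   (red component)
  249x1 + 77x6 ≥ 222   (yellow component)
  270x2 + 155x6 ≥ 254   (blue component)
  17x1 + 42x2 + 42x3 + 41x4 + 15x5 + 39x6 ≤ 137   (oil absorption)
  x1, x2, x3, x4, x5, x6 ≥ 0.
The minimum-cost mix takes nothing from kaolin, talc, calcium carbonate, phthalo green — only chrome yellow, phthalo blue. There the red component and blue component constraints are tight.
So chrome yellow = 1.9615 kg, phthalo blue = 0.94074 kg.
Total cost: 3.85·1.9615 + 16.16·0.94074 = 22.7541.

£22.75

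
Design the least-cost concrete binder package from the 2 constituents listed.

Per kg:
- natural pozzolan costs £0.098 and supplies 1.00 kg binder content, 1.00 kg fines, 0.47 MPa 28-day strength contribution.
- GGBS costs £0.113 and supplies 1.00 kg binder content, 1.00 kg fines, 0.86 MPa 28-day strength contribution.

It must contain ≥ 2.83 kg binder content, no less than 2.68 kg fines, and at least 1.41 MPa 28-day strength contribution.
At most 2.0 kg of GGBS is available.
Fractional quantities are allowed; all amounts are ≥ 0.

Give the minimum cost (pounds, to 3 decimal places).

This is a linear program. Let x1 = kg of natural pozzolan, x2 = kg of GGBS.
min 0.098x1 + 0.113x2 with:
  1x1 + 1x2 ≥ 2.83   (binder content)
  1x1 + 1x2 ≥ 2.68   (fines)
  0.47x1 + 0.86x2 ≥ 1.41   (28-day strength contribution)
  x2 ≤ 2
  x1, x2 ≥ 0.
Both inputs are positive at the optimum. The binder content and 28-day strength contribution requirements are met with equality.
Optimal quantities: natural pozzolan = 2.625 kg, GGBS = 0.2049 kg.
Objective = 0.098·2.625 + 0.113·0.2049 = 0.28040.

£0.280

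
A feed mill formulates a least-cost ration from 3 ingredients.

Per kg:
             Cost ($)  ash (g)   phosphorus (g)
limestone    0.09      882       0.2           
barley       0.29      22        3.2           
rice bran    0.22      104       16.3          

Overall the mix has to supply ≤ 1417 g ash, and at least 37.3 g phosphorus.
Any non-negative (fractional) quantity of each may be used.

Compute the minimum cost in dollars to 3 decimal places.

Set it up as a linear program. Let x1 = kg of limestone, x2 = kg of barley, x3 = kg of rice bran.
Minimize 0.09x1 + 0.29x2 + 0.22x3 s.t.:
  882x1 + 22x2 + 104x3 ≤ 1417   (ash)
  0.2x1 + 3.2x2 + 16.3x3 ≥ 37.3   (phosphorus)
  x1, x2, x3 ≥ 0.
The minimum-cost mix takes nothing from limestone, barley — only rice bran. The phosphorus requirement is met with equality.
Optimal quantities: rice bran = 2.288 kg.
Objective = 0.22·2.288 = 0.50336.

$0.503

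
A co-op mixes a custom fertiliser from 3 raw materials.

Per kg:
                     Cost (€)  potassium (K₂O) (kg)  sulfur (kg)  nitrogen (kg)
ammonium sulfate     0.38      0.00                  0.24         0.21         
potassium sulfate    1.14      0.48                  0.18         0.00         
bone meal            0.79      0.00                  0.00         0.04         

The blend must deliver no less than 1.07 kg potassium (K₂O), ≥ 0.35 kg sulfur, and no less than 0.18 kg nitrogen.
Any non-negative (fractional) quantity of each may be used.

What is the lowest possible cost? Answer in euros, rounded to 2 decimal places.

Let x1 = kg of ammonium sulfate, x2 = kg of potassium sulfate, x3 = kg of bone meal.
Minimise 0.38x1 + 1.14x2 + 0.79x3 subject to:
  0.48x2 ≥ 1.07   (potassium (K₂O))
  0.24x1 + 0.18x2 ≥ 0.35   (sulfur)
  0.21x1 + 0.04x3 ≥ 0.18   (nitrogen)
  x1, x2, x3 ≥ 0.
The optimal basis is {ammonium sulfate, potassium sulfate}; bone meal drops out. There the potassium (K₂O) and nitrogen constraints are tight.
So ammonium sulfate = 0.8571 kg, potassium sulfate = 2.229 kg.
Total cost: 0.38·0.8571 + 1.14·2.229 = 2.8668.

€2.87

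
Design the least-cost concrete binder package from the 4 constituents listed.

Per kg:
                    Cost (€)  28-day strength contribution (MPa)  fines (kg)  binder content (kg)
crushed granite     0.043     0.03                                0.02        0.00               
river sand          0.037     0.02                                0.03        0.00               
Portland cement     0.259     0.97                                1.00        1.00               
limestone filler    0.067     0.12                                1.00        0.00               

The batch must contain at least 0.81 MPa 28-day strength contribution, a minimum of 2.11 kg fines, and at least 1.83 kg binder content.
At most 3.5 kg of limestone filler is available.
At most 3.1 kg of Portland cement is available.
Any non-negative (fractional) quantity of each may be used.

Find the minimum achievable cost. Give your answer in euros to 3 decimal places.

Treat it as an LP. Let x1 = kg of crushed granite, x2 = kg of river sand, x3 = kg of Portland cement, x4 = kg of limestone filler.
Minimize 0.043x1 + 0.037x2 + 0.259x3 + 0.067x4 subject to:
  0.03x1 + 0.02x2 + 0.97x3 + 0.12x4 ≥ 0.81   (28-day strength contribution)
  0.02x1 + 0.03x2 + 1x3 + 1x4 ≥ 2.11   (fines)
  1x3 ≥ 1.83   (binder content)
  x4 ≤ 3.5
  x3 ≤ 3.1
  x1, x2, x3, x4 ≥ 0.
At the optimum only Portland cement, limestone filler are positive (crushed granite, river sand = 0). The fines and binder content requirements are met with equality.
Solving gives x3 = 1.83, x4 = 0.28.
Objective = 0.259·1.83 + 0.067·0.28 = 0.49273.

€0.493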